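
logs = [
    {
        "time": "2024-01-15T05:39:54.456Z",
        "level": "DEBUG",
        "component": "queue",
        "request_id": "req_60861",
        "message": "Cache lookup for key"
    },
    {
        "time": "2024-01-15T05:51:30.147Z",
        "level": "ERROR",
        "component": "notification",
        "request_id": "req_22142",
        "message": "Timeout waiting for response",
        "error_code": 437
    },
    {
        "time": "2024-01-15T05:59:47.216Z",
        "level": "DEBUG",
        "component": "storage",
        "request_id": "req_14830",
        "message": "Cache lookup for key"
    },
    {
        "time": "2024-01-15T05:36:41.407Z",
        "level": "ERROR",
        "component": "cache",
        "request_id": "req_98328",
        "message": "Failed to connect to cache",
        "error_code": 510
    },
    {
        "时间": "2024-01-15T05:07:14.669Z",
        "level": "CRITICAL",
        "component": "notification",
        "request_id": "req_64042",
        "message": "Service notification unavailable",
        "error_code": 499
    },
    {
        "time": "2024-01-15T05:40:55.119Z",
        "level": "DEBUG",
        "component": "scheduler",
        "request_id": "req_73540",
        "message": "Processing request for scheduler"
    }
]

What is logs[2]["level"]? "DEBUG"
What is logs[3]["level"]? "ERROR"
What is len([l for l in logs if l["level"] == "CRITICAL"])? 1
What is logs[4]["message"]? "Service notification unavailable"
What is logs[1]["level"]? "ERROR"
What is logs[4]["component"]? "notification"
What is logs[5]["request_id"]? "req_73540"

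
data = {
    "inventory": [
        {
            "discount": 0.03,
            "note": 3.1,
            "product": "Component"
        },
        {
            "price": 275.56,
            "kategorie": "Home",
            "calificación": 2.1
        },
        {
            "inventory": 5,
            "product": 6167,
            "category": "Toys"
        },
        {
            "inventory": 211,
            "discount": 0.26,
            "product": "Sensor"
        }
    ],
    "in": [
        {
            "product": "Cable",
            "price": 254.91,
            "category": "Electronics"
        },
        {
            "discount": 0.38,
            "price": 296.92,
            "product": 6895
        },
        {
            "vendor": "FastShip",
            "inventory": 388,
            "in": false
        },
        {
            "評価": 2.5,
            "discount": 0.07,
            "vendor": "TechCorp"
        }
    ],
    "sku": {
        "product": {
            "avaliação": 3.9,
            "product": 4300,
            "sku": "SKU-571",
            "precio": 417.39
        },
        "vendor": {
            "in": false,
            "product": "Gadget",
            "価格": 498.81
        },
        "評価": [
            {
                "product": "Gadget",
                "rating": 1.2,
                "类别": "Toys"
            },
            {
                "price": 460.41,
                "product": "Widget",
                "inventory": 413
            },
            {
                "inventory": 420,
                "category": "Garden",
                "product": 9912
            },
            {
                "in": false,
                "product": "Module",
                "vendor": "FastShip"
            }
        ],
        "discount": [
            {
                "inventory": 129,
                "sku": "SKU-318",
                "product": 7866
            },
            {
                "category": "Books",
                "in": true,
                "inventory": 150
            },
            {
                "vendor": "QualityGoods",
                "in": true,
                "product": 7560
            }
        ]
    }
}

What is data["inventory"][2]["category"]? "Toys"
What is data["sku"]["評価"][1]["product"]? "Widget"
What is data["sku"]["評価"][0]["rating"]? 1.2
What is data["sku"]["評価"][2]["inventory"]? 420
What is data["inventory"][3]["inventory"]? 211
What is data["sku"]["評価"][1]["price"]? 460.41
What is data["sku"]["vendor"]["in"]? False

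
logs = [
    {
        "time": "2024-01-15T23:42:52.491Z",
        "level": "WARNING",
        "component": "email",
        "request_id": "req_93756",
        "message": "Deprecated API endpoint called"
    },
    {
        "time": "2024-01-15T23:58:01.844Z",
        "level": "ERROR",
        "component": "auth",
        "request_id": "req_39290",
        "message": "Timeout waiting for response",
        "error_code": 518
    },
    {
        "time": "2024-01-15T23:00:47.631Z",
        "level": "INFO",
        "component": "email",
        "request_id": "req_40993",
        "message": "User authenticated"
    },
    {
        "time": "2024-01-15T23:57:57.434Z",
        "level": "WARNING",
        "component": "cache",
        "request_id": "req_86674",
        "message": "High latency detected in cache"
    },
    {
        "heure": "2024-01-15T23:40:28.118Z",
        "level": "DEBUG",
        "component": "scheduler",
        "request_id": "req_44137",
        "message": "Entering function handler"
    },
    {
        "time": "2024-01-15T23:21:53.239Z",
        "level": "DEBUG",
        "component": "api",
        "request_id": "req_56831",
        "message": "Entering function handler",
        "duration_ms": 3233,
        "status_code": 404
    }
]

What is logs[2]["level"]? "INFO"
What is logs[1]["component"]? "auth"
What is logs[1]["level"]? "ERROR"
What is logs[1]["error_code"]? 518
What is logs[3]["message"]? "High latency detected in cache"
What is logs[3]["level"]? "WARNING"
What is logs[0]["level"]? "WARNING"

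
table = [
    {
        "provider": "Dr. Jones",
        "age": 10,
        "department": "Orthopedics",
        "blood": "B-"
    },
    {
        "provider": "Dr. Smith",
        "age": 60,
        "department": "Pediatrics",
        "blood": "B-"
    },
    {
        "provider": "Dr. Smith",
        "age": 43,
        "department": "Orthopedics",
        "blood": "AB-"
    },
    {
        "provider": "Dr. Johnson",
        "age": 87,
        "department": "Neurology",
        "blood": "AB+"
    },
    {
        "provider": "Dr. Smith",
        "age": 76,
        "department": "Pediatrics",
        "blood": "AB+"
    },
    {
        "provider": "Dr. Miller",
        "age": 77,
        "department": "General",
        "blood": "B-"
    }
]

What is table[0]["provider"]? "Dr. Jones"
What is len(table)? 6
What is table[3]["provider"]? "Dr. Johnson"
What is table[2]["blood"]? "AB-"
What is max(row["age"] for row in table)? 87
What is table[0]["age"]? 10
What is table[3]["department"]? "Neurology"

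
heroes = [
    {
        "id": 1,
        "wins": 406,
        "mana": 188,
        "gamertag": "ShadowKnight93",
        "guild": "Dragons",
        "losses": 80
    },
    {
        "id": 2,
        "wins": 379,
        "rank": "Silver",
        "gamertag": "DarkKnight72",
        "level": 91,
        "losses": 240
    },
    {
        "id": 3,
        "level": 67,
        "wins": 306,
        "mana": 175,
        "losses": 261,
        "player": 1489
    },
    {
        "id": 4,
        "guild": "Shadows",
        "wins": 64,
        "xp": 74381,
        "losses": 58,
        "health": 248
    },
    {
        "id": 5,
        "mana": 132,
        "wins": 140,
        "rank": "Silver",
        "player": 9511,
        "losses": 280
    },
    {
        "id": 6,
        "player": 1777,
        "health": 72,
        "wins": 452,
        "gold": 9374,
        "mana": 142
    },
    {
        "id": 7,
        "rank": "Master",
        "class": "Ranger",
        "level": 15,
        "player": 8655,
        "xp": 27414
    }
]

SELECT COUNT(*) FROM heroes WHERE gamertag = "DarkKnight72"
1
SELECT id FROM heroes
[1, 2, 3, 4, 5, 6, 7]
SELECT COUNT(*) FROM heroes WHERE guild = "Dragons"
1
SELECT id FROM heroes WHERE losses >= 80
[1, 2, 3, 5]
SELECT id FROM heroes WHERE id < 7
[1, 2, 3, 4, 5, 6]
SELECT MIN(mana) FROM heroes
132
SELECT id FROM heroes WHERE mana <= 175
[3, 5, 6]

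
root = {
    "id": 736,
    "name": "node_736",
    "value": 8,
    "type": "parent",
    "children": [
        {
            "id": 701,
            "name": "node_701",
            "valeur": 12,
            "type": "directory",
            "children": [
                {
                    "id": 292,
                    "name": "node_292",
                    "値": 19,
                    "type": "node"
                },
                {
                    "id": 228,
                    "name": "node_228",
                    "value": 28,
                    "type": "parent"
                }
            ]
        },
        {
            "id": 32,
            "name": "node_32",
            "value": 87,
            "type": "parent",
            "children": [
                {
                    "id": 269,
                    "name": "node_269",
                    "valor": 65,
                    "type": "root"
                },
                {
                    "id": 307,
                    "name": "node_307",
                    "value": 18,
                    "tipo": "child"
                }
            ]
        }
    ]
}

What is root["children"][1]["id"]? 32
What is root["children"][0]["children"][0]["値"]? 19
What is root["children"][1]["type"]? "parent"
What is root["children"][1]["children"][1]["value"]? 18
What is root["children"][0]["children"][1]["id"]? 228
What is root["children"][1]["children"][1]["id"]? 307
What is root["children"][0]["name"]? "node_701"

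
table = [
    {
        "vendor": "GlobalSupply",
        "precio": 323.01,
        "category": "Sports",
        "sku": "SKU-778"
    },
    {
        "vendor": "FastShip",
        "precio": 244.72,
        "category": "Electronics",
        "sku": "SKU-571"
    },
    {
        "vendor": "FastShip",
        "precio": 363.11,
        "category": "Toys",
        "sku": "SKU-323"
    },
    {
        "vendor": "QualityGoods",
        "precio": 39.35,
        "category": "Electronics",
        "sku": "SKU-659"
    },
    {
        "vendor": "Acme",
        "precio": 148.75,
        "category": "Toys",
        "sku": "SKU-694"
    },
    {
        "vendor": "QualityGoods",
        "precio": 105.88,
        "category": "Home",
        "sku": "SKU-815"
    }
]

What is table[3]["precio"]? 39.35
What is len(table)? 6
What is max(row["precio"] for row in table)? 363.11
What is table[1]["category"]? "Electronics"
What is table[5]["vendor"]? "QualityGoods"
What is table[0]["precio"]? 323.01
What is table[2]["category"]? "Toys"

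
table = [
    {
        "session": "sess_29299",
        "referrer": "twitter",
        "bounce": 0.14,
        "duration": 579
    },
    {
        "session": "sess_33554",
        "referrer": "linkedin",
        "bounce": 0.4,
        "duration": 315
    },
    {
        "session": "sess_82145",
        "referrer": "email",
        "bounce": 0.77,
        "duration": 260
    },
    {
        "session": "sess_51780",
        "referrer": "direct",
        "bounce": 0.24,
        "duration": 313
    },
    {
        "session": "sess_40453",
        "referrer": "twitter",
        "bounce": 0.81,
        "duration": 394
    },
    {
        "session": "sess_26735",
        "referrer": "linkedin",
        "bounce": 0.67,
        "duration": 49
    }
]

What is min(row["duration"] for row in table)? 49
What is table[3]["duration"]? 313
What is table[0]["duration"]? 579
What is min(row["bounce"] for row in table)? 0.14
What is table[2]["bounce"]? 0.77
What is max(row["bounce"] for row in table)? 0.81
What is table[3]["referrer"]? "direct"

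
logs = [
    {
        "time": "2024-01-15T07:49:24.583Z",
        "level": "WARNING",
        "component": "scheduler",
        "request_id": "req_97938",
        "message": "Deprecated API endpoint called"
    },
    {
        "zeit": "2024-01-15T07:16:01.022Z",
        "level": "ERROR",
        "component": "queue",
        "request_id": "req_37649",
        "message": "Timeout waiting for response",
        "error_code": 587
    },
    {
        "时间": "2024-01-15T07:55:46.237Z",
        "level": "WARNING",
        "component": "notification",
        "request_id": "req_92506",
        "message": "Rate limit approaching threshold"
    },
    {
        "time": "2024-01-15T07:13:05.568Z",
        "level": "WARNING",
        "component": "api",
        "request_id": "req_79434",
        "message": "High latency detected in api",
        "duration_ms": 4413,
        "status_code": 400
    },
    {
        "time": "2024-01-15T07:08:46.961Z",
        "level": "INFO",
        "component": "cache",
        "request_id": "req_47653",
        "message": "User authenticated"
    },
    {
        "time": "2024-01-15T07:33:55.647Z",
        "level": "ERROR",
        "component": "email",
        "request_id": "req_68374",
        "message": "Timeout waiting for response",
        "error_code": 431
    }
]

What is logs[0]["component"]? "scheduler"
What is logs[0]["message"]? "Deprecated API endpoint called"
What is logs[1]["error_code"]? 587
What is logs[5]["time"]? "2024-01-15T07:33:55.647Z"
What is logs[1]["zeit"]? "2024-01-15T07:16:01.022Z"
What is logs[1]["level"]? "ERROR"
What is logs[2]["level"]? "WARNING"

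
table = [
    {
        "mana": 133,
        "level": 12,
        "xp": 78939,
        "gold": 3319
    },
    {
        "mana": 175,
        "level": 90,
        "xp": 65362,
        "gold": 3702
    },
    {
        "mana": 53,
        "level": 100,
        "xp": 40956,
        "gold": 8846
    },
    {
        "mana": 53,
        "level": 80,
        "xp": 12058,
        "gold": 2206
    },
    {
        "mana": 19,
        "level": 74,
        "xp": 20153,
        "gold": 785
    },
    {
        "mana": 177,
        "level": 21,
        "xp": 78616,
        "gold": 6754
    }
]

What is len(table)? 6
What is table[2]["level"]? 100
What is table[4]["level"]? 74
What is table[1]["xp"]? 65362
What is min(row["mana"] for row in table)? 19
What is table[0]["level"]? 12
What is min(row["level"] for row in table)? 12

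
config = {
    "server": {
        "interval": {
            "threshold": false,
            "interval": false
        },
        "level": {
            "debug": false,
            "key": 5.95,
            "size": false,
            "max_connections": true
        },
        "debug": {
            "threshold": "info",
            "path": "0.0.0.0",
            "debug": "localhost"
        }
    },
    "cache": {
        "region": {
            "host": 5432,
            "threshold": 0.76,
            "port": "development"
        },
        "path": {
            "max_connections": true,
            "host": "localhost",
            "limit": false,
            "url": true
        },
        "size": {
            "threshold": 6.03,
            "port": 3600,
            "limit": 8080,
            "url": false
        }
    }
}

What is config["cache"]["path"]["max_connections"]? True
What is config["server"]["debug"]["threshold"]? "info"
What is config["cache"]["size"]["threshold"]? 6.03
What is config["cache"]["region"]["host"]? 5432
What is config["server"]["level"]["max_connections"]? True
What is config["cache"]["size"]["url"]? False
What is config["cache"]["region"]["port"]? "development"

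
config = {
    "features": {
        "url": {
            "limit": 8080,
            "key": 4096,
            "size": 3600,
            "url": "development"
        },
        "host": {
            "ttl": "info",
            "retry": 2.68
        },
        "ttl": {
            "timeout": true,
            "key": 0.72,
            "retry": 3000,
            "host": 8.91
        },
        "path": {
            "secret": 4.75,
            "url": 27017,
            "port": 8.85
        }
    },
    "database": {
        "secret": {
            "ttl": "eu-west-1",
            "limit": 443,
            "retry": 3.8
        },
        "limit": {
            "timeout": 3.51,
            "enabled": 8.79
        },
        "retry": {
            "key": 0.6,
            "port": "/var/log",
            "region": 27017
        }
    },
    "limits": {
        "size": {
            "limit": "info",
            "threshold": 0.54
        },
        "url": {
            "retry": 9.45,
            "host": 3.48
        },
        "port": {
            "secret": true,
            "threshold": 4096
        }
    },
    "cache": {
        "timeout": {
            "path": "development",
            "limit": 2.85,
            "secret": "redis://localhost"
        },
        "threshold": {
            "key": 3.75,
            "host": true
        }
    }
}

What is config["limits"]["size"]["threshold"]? 0.54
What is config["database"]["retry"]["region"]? 27017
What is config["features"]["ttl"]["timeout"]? True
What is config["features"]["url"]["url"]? "development"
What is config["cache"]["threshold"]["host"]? True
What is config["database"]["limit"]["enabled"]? 8.79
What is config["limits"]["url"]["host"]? 3.48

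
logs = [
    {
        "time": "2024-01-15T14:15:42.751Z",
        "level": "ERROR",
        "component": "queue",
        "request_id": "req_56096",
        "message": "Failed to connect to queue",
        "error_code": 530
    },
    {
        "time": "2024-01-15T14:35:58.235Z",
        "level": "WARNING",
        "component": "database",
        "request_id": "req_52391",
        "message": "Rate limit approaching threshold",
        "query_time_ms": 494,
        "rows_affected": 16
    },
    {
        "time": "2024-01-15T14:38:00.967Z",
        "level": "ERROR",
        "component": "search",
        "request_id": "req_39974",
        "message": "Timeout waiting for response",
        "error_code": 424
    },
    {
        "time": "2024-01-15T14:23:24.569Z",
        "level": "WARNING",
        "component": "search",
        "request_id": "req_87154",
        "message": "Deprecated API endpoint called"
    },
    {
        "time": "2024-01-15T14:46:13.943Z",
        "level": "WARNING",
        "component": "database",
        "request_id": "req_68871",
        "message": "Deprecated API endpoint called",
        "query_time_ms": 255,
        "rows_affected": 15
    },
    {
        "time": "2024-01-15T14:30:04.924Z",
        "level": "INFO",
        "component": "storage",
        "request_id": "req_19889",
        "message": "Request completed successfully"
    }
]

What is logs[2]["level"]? "ERROR"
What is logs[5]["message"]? "Request completed successfully"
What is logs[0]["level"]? "ERROR"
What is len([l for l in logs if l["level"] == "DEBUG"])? 0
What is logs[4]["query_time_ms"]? 255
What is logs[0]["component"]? "queue"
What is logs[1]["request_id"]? "req_52391"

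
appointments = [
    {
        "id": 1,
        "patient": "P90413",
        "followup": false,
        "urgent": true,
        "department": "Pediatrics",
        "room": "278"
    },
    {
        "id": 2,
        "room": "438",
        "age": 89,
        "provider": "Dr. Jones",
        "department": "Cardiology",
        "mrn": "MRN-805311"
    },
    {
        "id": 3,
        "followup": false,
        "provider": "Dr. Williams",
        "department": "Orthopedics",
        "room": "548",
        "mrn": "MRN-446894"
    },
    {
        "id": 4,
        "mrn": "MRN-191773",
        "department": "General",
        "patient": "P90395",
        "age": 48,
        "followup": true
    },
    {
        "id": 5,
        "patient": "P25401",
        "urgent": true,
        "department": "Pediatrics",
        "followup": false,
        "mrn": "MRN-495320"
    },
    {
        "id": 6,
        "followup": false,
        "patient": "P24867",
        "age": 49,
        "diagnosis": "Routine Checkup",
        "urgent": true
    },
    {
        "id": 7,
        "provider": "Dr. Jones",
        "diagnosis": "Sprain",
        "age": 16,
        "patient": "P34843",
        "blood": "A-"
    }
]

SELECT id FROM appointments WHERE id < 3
[1, 2]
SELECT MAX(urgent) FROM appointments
True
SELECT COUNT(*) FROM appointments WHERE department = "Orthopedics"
1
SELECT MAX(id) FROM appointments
7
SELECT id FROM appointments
[1, 2, 3, 4, 5, 6, 7]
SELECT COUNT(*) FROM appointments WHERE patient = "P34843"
1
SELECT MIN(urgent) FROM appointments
True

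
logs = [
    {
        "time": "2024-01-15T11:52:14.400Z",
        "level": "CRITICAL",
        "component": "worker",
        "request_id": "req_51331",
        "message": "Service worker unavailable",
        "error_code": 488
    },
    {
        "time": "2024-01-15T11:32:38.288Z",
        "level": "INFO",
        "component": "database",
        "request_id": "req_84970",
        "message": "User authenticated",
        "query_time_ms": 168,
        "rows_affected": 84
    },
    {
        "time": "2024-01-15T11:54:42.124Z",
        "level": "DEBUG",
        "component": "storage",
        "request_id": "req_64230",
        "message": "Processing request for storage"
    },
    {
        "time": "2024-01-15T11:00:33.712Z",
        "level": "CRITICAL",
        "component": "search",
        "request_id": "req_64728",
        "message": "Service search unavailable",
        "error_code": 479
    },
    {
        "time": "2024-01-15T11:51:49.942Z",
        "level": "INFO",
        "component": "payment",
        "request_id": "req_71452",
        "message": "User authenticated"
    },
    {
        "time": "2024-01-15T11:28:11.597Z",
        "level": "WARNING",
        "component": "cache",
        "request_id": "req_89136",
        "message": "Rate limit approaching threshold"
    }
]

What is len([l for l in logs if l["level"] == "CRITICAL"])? 2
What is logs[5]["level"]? "WARNING"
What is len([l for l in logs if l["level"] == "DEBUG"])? 1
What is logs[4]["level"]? "INFO"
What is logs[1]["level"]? "INFO"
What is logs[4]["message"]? "User authenticated"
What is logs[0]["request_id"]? "req_51331"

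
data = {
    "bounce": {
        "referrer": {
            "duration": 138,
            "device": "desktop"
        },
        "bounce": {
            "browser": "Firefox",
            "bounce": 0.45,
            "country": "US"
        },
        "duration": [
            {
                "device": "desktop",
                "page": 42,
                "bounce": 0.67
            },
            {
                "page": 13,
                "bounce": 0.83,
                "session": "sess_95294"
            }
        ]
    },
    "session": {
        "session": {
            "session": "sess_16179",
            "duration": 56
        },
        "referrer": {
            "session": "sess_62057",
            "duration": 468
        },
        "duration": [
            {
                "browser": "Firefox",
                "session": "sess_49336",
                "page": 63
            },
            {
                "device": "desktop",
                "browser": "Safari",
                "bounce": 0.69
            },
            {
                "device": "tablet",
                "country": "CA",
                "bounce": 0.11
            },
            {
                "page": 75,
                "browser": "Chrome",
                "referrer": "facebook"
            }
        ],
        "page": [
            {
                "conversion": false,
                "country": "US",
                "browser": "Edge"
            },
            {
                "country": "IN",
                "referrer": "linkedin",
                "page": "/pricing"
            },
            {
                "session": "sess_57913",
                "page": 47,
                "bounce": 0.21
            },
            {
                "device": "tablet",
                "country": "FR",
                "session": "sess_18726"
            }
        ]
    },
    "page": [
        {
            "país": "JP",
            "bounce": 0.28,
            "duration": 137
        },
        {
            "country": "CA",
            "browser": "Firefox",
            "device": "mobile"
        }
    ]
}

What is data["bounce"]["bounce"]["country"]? "US"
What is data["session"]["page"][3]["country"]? "FR"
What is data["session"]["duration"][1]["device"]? "desktop"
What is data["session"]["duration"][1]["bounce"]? 0.69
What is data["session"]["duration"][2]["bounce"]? 0.11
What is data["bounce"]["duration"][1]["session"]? "sess_95294"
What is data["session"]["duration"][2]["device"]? "tablet"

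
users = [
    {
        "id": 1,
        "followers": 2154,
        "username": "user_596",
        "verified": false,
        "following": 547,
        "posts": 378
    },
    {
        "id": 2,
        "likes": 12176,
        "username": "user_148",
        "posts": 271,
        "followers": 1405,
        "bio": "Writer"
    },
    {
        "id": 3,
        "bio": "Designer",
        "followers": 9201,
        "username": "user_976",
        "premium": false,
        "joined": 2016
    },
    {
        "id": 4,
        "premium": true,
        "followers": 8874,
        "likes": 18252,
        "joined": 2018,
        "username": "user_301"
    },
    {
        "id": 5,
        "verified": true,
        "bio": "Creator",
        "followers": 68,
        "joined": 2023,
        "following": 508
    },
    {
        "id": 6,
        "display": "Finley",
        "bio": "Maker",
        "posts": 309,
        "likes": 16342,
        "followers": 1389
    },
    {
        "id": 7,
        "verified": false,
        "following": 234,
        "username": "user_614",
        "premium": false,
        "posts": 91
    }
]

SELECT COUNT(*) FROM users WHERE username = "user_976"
1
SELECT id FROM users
[1, 2, 3, 4, 5, 6, 7]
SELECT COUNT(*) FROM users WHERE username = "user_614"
1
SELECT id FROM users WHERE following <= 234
[7]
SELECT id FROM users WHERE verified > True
[]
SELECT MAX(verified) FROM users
True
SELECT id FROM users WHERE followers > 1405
[1, 3, 4]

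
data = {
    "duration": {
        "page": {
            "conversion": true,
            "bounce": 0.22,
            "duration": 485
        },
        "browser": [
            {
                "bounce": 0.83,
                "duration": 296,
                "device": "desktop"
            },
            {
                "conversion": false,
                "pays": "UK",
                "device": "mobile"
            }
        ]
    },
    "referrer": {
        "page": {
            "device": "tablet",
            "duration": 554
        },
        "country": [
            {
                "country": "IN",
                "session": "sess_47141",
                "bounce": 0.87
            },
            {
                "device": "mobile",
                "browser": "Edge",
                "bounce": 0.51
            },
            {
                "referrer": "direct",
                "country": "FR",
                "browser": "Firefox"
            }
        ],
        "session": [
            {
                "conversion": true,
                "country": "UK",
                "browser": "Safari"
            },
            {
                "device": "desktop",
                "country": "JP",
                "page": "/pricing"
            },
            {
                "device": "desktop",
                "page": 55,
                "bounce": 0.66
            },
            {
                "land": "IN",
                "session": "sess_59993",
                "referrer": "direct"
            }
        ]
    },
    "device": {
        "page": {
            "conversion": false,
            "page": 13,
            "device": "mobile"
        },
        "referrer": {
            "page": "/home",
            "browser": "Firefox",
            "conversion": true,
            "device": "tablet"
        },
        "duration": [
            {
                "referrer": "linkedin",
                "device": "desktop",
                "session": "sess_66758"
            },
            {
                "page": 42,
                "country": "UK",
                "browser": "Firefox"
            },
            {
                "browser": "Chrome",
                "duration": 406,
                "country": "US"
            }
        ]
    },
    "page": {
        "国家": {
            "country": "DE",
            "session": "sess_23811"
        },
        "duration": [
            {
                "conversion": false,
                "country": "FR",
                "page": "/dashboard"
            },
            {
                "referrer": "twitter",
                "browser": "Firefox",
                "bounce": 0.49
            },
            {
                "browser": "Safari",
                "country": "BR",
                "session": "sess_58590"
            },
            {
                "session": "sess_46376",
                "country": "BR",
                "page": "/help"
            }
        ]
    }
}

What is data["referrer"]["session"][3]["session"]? "sess_59993"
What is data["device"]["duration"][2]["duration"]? 406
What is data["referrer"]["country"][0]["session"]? "sess_47141"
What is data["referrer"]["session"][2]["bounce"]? 0.66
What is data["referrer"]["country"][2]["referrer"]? "direct"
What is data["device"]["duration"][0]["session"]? "sess_66758"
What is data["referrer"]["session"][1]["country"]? "JP"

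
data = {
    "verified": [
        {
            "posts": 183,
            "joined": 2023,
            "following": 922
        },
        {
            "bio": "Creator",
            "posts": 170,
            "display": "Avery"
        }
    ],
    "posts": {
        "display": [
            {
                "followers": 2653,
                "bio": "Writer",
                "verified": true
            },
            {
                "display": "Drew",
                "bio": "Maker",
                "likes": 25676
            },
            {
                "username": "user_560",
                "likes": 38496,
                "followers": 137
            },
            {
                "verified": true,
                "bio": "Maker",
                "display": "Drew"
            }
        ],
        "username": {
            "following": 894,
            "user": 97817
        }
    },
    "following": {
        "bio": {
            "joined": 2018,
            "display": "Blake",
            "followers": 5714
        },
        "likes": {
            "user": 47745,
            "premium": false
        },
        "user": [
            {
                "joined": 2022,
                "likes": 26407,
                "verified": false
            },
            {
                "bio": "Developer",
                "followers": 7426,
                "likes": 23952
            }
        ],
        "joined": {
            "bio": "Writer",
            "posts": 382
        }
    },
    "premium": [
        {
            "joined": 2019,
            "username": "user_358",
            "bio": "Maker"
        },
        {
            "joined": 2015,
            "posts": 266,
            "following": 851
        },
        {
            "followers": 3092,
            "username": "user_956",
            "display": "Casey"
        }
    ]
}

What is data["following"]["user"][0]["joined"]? 2022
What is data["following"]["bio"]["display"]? "Blake"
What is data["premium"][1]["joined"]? 2015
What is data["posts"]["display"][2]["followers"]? 137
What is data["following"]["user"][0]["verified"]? False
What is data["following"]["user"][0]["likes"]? 26407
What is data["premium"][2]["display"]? "Casey"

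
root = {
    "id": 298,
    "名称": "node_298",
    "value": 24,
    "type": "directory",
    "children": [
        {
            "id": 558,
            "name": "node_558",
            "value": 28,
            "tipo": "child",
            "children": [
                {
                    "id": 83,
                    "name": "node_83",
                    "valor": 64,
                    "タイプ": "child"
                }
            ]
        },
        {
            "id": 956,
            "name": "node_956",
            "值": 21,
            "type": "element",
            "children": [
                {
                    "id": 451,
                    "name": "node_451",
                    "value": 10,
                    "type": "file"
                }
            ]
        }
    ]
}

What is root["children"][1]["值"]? 21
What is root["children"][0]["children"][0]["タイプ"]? "child"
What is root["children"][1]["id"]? 956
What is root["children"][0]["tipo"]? "child"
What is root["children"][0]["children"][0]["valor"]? 64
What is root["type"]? "directory"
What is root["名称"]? "node_298"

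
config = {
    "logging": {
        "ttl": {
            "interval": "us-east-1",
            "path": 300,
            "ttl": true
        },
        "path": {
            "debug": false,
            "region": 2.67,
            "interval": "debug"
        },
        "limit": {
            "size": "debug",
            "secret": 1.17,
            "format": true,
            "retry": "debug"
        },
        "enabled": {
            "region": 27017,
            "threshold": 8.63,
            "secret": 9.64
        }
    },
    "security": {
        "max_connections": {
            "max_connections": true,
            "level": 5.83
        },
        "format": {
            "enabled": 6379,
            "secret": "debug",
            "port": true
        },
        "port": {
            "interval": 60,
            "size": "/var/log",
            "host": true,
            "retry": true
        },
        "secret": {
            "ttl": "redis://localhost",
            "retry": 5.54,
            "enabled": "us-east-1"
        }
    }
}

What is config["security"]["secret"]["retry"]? 5.54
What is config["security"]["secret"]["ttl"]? "redis://localhost"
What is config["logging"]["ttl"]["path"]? 300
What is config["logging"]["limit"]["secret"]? 1.17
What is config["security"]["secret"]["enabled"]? "us-east-1"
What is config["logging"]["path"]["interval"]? "debug"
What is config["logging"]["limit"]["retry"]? "debug"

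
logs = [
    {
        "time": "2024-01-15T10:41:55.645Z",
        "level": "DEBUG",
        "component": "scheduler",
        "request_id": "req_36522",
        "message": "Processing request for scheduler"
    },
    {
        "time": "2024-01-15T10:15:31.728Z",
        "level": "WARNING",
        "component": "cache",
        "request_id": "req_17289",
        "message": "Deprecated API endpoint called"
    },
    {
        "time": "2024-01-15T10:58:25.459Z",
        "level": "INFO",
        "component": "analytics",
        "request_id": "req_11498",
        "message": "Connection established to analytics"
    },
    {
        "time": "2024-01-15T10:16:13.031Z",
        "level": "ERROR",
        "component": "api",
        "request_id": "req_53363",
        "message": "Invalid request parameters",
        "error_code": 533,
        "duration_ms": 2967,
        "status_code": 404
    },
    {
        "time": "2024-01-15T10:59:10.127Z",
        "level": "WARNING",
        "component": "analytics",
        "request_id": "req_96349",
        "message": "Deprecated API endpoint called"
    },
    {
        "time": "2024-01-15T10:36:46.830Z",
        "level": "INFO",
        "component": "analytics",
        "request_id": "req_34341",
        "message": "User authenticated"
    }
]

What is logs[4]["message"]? "Deprecated API endpoint called"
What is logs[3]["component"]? "api"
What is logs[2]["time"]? "2024-01-15T10:58:25.459Z"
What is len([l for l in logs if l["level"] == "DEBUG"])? 1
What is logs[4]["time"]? "2024-01-15T10:59:10.127Z"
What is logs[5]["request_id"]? "req_34341"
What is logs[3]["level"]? "ERROR"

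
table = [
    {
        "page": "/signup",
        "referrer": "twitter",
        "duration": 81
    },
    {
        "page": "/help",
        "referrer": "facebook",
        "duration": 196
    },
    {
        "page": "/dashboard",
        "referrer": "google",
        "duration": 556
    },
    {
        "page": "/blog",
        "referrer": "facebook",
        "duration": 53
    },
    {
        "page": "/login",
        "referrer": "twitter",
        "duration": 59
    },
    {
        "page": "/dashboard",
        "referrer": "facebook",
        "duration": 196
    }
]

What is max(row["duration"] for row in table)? 556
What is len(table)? 6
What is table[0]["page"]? "/signup"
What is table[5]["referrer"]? "facebook"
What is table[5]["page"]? "/dashboard"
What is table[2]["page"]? "/dashboard"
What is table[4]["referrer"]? "twitter"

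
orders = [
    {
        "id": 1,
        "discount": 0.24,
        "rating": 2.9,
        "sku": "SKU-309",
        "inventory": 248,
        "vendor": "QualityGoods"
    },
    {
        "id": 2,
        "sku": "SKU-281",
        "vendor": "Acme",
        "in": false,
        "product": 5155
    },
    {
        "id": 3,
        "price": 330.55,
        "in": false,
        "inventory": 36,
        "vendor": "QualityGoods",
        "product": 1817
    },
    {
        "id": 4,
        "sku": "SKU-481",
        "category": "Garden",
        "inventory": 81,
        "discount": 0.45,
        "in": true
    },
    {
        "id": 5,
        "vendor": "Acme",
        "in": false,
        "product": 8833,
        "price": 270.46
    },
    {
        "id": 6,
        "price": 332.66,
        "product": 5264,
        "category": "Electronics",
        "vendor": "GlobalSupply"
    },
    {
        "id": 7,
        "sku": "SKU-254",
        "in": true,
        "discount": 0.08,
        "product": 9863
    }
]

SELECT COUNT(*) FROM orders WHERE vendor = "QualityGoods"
2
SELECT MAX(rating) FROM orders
2.9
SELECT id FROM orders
[1, 2, 3, 4, 5, 6, 7]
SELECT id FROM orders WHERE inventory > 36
[1, 4]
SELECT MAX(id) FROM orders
7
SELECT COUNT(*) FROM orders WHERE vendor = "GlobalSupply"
1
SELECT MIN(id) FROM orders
1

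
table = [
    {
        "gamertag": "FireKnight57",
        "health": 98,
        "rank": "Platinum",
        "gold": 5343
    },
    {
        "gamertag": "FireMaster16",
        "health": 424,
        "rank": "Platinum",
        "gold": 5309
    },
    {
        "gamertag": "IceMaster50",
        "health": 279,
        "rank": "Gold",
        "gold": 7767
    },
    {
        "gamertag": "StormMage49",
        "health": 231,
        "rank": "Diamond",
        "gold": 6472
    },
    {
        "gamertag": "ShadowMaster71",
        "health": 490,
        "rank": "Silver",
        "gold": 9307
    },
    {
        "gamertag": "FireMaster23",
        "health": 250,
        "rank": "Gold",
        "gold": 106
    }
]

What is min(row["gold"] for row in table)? 106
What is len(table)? 6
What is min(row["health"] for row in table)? 98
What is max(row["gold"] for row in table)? 9307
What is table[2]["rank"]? "Gold"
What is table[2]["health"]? 279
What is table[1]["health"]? 424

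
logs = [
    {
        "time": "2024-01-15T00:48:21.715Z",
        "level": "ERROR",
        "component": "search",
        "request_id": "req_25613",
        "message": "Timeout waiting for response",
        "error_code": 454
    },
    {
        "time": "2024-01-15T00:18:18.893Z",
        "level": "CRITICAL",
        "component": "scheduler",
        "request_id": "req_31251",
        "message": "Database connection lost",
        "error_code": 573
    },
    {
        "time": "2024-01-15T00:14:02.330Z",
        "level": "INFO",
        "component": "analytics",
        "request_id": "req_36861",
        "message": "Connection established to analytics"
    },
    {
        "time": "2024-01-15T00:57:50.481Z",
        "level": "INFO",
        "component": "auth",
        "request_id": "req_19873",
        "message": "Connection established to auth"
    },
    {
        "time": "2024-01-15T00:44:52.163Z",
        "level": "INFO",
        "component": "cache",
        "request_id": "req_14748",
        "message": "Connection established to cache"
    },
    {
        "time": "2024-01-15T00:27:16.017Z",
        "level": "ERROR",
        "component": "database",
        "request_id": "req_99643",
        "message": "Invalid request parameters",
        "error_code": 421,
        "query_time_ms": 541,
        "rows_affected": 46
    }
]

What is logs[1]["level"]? "CRITICAL"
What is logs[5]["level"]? "ERROR"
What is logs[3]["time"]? "2024-01-15T00:57:50.481Z"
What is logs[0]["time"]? "2024-01-15T00:48:21.715Z"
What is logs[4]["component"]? "cache"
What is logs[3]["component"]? "auth"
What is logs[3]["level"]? "INFO"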